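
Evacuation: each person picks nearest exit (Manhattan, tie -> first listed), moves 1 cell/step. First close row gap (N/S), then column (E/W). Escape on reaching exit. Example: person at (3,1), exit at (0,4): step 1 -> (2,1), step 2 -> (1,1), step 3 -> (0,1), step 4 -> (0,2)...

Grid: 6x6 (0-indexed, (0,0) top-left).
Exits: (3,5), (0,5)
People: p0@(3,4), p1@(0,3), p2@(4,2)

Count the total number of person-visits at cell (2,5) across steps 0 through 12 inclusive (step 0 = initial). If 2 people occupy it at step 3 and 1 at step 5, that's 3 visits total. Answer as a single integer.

Step 0: p0@(3,4) p1@(0,3) p2@(4,2) -> at (2,5): 0 [-], cum=0
Step 1: p0@ESC p1@(0,4) p2@(3,2) -> at (2,5): 0 [-], cum=0
Step 2: p0@ESC p1@ESC p2@(3,3) -> at (2,5): 0 [-], cum=0
Step 3: p0@ESC p1@ESC p2@(3,4) -> at (2,5): 0 [-], cum=0
Step 4: p0@ESC p1@ESC p2@ESC -> at (2,5): 0 [-], cum=0
Total visits = 0

Answer: 0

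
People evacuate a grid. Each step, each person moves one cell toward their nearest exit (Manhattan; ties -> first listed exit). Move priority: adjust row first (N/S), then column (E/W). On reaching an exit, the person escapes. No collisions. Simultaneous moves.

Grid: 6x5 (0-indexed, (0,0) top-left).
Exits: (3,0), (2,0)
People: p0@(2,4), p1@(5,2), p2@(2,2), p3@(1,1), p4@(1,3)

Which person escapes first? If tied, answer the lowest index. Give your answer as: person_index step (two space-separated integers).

Step 1: p0:(2,4)->(2,3) | p1:(5,2)->(4,2) | p2:(2,2)->(2,1) | p3:(1,1)->(2,1) | p4:(1,3)->(2,3)
Step 2: p0:(2,3)->(2,2) | p1:(4,2)->(3,2) | p2:(2,1)->(2,0)->EXIT | p3:(2,1)->(2,0)->EXIT | p4:(2,3)->(2,2)
Step 3: p0:(2,2)->(2,1) | p1:(3,2)->(3,1) | p2:escaped | p3:escaped | p4:(2,2)->(2,1)
Step 4: p0:(2,1)->(2,0)->EXIT | p1:(3,1)->(3,0)->EXIT | p2:escaped | p3:escaped | p4:(2,1)->(2,0)->EXIT
Exit steps: [4, 4, 2, 2, 4]
First to escape: p2 at step 2

Answer: 2 2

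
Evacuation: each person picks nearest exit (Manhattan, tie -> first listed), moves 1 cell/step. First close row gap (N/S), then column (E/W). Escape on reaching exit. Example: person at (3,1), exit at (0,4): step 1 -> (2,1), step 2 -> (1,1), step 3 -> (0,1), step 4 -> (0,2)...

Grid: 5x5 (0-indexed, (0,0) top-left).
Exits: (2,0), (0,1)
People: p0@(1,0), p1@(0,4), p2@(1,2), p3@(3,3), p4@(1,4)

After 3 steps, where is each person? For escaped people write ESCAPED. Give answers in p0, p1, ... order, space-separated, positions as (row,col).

Step 1: p0:(1,0)->(2,0)->EXIT | p1:(0,4)->(0,3) | p2:(1,2)->(0,2) | p3:(3,3)->(2,3) | p4:(1,4)->(0,4)
Step 2: p0:escaped | p1:(0,3)->(0,2) | p2:(0,2)->(0,1)->EXIT | p3:(2,3)->(2,2) | p4:(0,4)->(0,3)
Step 3: p0:escaped | p1:(0,2)->(0,1)->EXIT | p2:escaped | p3:(2,2)->(2,1) | p4:(0,3)->(0,2)

ESCAPED ESCAPED ESCAPED (2,1) (0,2)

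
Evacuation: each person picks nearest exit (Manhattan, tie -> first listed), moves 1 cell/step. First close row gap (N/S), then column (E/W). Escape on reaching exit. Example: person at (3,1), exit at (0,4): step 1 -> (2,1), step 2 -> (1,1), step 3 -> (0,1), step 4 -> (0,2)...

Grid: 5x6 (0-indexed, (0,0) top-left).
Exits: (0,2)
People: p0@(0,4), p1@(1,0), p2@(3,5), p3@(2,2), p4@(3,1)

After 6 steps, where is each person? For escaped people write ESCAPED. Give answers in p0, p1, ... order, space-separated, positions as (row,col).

Step 1: p0:(0,4)->(0,3) | p1:(1,0)->(0,0) | p2:(3,5)->(2,5) | p3:(2,2)->(1,2) | p4:(3,1)->(2,1)
Step 2: p0:(0,3)->(0,2)->EXIT | p1:(0,0)->(0,1) | p2:(2,5)->(1,5) | p3:(1,2)->(0,2)->EXIT | p4:(2,1)->(1,1)
Step 3: p0:escaped | p1:(0,1)->(0,2)->EXIT | p2:(1,5)->(0,5) | p3:escaped | p4:(1,1)->(0,1)
Step 4: p0:escaped | p1:escaped | p2:(0,5)->(0,4) | p3:escaped | p4:(0,1)->(0,2)->EXIT
Step 5: p0:escaped | p1:escaped | p2:(0,4)->(0,3) | p3:escaped | p4:escaped
Step 6: p0:escaped | p1:escaped | p2:(0,3)->(0,2)->EXIT | p3:escaped | p4:escaped

ESCAPED ESCAPED ESCAPED ESCAPED ESCAPED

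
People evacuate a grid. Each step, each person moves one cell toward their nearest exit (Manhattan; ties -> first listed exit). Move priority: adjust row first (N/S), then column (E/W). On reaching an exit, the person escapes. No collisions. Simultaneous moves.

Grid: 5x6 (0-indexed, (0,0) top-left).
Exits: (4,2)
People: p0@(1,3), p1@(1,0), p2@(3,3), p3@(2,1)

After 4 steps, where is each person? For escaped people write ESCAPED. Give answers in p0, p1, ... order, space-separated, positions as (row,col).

Step 1: p0:(1,3)->(2,3) | p1:(1,0)->(2,0) | p2:(3,3)->(4,3) | p3:(2,1)->(3,1)
Step 2: p0:(2,3)->(3,3) | p1:(2,0)->(3,0) | p2:(4,3)->(4,2)->EXIT | p3:(3,1)->(4,1)
Step 3: p0:(3,3)->(4,3) | p1:(3,0)->(4,0) | p2:escaped | p3:(4,1)->(4,2)->EXIT
Step 4: p0:(4,3)->(4,2)->EXIT | p1:(4,0)->(4,1) | p2:escaped | p3:escaped

ESCAPED (4,1) ESCAPED ESCAPED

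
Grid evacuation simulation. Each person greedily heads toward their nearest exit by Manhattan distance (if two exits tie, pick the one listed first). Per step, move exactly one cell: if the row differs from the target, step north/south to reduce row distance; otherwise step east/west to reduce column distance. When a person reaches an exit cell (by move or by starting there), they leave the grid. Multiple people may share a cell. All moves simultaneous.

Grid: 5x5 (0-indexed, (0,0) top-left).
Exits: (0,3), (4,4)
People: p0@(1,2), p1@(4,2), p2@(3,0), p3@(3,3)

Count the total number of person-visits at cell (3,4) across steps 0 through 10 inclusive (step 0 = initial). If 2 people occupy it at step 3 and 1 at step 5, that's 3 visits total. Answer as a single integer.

Step 0: p0@(1,2) p1@(4,2) p2@(3,0) p3@(3,3) -> at (3,4): 0 [-], cum=0
Step 1: p0@(0,2) p1@(4,3) p2@(4,0) p3@(4,3) -> at (3,4): 0 [-], cum=0
Step 2: p0@ESC p1@ESC p2@(4,1) p3@ESC -> at (3,4): 0 [-], cum=0
Step 3: p0@ESC p1@ESC p2@(4,2) p3@ESC -> at (3,4): 0 [-], cum=0
Step 4: p0@ESC p1@ESC p2@(4,3) p3@ESC -> at (3,4): 0 [-], cum=0
Step 5: p0@ESC p1@ESC p2@ESC p3@ESC -> at (3,4): 0 [-], cum=0
Total visits = 0

Answer: 0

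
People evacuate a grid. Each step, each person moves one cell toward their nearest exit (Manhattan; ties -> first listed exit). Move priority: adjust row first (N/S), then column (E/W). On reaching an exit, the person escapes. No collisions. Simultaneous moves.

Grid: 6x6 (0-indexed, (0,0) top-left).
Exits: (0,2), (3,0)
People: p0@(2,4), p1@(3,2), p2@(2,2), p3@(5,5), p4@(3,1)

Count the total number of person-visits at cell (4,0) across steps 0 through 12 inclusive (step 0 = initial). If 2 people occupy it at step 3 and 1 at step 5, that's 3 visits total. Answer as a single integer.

Answer: 0

Derivation:
Step 0: p0@(2,4) p1@(3,2) p2@(2,2) p3@(5,5) p4@(3,1) -> at (4,0): 0 [-], cum=0
Step 1: p0@(1,4) p1@(3,1) p2@(1,2) p3@(4,5) p4@ESC -> at (4,0): 0 [-], cum=0
Step 2: p0@(0,4) p1@ESC p2@ESC p3@(3,5) p4@ESC -> at (4,0): 0 [-], cum=0
Step 3: p0@(0,3) p1@ESC p2@ESC p3@(3,4) p4@ESC -> at (4,0): 0 [-], cum=0
Step 4: p0@ESC p1@ESC p2@ESC p3@(3,3) p4@ESC -> at (4,0): 0 [-], cum=0
Step 5: p0@ESC p1@ESC p2@ESC p3@(3,2) p4@ESC -> at (4,0): 0 [-], cum=0
Step 6: p0@ESC p1@ESC p2@ESC p3@(3,1) p4@ESC -> at (4,0): 0 [-], cum=0
Step 7: p0@ESC p1@ESC p2@ESC p3@ESC p4@ESC -> at (4,0): 0 [-], cum=0
Total visits = 0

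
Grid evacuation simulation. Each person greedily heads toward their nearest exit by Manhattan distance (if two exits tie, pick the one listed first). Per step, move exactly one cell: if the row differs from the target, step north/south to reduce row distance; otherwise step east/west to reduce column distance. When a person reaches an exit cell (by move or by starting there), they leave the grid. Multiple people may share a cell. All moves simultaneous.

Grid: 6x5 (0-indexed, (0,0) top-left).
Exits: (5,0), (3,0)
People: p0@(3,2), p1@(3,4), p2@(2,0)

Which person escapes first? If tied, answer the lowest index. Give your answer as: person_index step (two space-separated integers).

Answer: 2 1

Derivation:
Step 1: p0:(3,2)->(3,1) | p1:(3,4)->(3,3) | p2:(2,0)->(3,0)->EXIT
Step 2: p0:(3,1)->(3,0)->EXIT | p1:(3,3)->(3,2) | p2:escaped
Step 3: p0:escaped | p1:(3,2)->(3,1) | p2:escaped
Step 4: p0:escaped | p1:(3,1)->(3,0)->EXIT | p2:escaped
Exit steps: [2, 4, 1]
First to escape: p2 at step 1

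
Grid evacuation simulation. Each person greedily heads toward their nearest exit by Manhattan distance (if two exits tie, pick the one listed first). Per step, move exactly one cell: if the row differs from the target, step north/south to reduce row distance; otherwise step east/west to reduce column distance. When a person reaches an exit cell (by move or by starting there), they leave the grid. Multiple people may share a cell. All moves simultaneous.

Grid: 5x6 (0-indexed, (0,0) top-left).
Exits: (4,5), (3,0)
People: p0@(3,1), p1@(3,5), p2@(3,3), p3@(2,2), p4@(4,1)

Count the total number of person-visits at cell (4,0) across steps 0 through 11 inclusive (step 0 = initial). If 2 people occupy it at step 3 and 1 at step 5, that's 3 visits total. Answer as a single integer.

Answer: 0

Derivation:
Step 0: p0@(3,1) p1@(3,5) p2@(3,3) p3@(2,2) p4@(4,1) -> at (4,0): 0 [-], cum=0
Step 1: p0@ESC p1@ESC p2@(4,3) p3@(3,2) p4@(3,1) -> at (4,0): 0 [-], cum=0
Step 2: p0@ESC p1@ESC p2@(4,4) p3@(3,1) p4@ESC -> at (4,0): 0 [-], cum=0
Step 3: p0@ESC p1@ESC p2@ESC p3@ESC p4@ESC -> at (4,0): 0 [-], cum=0
Total visits = 0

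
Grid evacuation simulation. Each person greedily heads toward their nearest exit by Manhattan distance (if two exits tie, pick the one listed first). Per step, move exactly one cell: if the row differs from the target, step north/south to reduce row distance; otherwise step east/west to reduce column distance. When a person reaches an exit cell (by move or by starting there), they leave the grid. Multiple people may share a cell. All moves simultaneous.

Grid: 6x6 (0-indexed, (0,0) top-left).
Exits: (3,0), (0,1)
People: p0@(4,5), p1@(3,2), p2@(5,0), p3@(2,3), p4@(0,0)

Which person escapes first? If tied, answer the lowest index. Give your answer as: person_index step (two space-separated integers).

Answer: 4 1

Derivation:
Step 1: p0:(4,5)->(3,5) | p1:(3,2)->(3,1) | p2:(5,0)->(4,0) | p3:(2,3)->(3,3) | p4:(0,0)->(0,1)->EXIT
Step 2: p0:(3,5)->(3,4) | p1:(3,1)->(3,0)->EXIT | p2:(4,0)->(3,0)->EXIT | p3:(3,3)->(3,2) | p4:escaped
Step 3: p0:(3,4)->(3,3) | p1:escaped | p2:escaped | p3:(3,2)->(3,1) | p4:escaped
Step 4: p0:(3,3)->(3,2) | p1:escaped | p2:escaped | p3:(3,1)->(3,0)->EXIT | p4:escaped
Step 5: p0:(3,2)->(3,1) | p1:escaped | p2:escaped | p3:escaped | p4:escaped
Step 6: p0:(3,1)->(3,0)->EXIT | p1:escaped | p2:escaped | p3:escaped | p4:escaped
Exit steps: [6, 2, 2, 4, 1]
First to escape: p4 at step 1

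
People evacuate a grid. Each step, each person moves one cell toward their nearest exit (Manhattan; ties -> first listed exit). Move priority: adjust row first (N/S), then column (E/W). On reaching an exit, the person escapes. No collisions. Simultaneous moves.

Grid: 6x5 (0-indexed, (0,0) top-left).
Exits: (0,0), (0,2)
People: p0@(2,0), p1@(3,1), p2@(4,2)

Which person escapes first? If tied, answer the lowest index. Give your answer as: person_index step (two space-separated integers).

Step 1: p0:(2,0)->(1,0) | p1:(3,1)->(2,1) | p2:(4,2)->(3,2)
Step 2: p0:(1,0)->(0,0)->EXIT | p1:(2,1)->(1,1) | p2:(3,2)->(2,2)
Step 3: p0:escaped | p1:(1,1)->(0,1) | p2:(2,2)->(1,2)
Step 4: p0:escaped | p1:(0,1)->(0,0)->EXIT | p2:(1,2)->(0,2)->EXIT
Exit steps: [2, 4, 4]
First to escape: p0 at step 2

Answer: 0 2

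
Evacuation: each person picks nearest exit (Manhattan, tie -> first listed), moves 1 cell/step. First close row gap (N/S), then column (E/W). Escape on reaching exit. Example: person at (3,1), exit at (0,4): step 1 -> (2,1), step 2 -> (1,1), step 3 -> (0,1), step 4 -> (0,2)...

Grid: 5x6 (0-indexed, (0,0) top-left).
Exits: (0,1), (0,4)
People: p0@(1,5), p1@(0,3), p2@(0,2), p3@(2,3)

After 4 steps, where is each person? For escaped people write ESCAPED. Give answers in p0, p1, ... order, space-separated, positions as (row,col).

Step 1: p0:(1,5)->(0,5) | p1:(0,3)->(0,4)->EXIT | p2:(0,2)->(0,1)->EXIT | p3:(2,3)->(1,3)
Step 2: p0:(0,5)->(0,4)->EXIT | p1:escaped | p2:escaped | p3:(1,3)->(0,3)
Step 3: p0:escaped | p1:escaped | p2:escaped | p3:(0,3)->(0,4)->EXIT

ESCAPED ESCAPED ESCAPED ESCAPED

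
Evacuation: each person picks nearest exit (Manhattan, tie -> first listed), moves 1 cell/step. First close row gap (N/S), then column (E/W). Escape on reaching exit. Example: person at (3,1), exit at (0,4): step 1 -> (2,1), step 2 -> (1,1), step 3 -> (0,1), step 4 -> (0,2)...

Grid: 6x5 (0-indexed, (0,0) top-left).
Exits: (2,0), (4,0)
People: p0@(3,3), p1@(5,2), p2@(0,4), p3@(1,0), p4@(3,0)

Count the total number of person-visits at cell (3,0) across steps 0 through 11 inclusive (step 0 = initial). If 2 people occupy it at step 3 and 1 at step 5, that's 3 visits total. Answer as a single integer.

Step 0: p0@(3,3) p1@(5,2) p2@(0,4) p3@(1,0) p4@(3,0) -> at (3,0): 1 [p4], cum=1
Step 1: p0@(2,3) p1@(4,2) p2@(1,4) p3@ESC p4@ESC -> at (3,0): 0 [-], cum=1
Step 2: p0@(2,2) p1@(4,1) p2@(2,4) p3@ESC p4@ESC -> at (3,0): 0 [-], cum=1
Step 3: p0@(2,1) p1@ESC p2@(2,3) p3@ESC p4@ESC -> at (3,0): 0 [-], cum=1
Step 4: p0@ESC p1@ESC p2@(2,2) p3@ESC p4@ESC -> at (3,0): 0 [-], cum=1
Step 5: p0@ESC p1@ESC p2@(2,1) p3@ESC p4@ESC -> at (3,0): 0 [-], cum=1
Step 6: p0@ESC p1@ESC p2@ESC p3@ESC p4@ESC -> at (3,0): 0 [-], cum=1
Total visits = 1

Answer: 1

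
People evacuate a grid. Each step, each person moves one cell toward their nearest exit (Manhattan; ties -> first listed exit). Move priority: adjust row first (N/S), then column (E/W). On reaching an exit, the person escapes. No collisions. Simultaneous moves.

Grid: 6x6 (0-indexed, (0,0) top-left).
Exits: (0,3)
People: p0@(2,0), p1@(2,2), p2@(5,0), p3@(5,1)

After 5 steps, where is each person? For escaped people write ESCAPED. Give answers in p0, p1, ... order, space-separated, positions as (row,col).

Step 1: p0:(2,0)->(1,0) | p1:(2,2)->(1,2) | p2:(5,0)->(4,0) | p3:(5,1)->(4,1)
Step 2: p0:(1,0)->(0,0) | p1:(1,2)->(0,2) | p2:(4,0)->(3,0) | p3:(4,1)->(3,1)
Step 3: p0:(0,0)->(0,1) | p1:(0,2)->(0,3)->EXIT | p2:(3,0)->(2,0) | p3:(3,1)->(2,1)
Step 4: p0:(0,1)->(0,2) | p1:escaped | p2:(2,0)->(1,0) | p3:(2,1)->(1,1)
Step 5: p0:(0,2)->(0,3)->EXIT | p1:escaped | p2:(1,0)->(0,0) | p3:(1,1)->(0,1)

ESCAPED ESCAPED (0,0) (0,1)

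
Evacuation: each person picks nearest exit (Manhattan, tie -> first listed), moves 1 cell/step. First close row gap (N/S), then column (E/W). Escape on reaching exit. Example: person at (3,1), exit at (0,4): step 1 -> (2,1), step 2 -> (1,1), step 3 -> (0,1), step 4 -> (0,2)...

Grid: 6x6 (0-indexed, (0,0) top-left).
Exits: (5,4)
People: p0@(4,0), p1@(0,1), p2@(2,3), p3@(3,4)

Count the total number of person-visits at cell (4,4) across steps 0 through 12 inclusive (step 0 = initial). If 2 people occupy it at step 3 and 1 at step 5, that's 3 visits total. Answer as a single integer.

Step 0: p0@(4,0) p1@(0,1) p2@(2,3) p3@(3,4) -> at (4,4): 0 [-], cum=0
Step 1: p0@(5,0) p1@(1,1) p2@(3,3) p3@(4,4) -> at (4,4): 1 [p3], cum=1
Step 2: p0@(5,1) p1@(2,1) p2@(4,3) p3@ESC -> at (4,4): 0 [-], cum=1
Step 3: p0@(5,2) p1@(3,1) p2@(5,3) p3@ESC -> at (4,4): 0 [-], cum=1
Step 4: p0@(5,3) p1@(4,1) p2@ESC p3@ESC -> at (4,4): 0 [-], cum=1
Step 5: p0@ESC p1@(5,1) p2@ESC p3@ESC -> at (4,4): 0 [-], cum=1
Step 6: p0@ESC p1@(5,2) p2@ESC p3@ESC -> at (4,4): 0 [-], cum=1
Step 7: p0@ESC p1@(5,3) p2@ESC p3@ESC -> at (4,4): 0 [-], cum=1
Step 8: p0@ESC p1@ESC p2@ESC p3@ESC -> at (4,4): 0 [-], cum=1
Total visits = 1

Answer: 1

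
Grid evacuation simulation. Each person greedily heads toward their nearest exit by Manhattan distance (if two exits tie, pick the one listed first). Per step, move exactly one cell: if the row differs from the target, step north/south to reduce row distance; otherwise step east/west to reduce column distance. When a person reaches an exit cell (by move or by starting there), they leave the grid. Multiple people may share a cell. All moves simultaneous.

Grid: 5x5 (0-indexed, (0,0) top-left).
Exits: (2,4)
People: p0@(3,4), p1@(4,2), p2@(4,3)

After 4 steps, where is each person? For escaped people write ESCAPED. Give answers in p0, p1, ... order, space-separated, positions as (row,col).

Step 1: p0:(3,4)->(2,4)->EXIT | p1:(4,2)->(3,2) | p2:(4,3)->(3,3)
Step 2: p0:escaped | p1:(3,2)->(2,2) | p2:(3,3)->(2,3)
Step 3: p0:escaped | p1:(2,2)->(2,3) | p2:(2,3)->(2,4)->EXIT
Step 4: p0:escaped | p1:(2,3)->(2,4)->EXIT | p2:escaped

ESCAPED ESCAPED ESCAPED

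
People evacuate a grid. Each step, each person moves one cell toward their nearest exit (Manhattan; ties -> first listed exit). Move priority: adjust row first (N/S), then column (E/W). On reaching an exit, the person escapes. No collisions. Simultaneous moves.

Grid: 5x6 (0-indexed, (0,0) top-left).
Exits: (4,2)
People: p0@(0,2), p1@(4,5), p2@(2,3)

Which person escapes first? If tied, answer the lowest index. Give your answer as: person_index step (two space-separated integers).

Step 1: p0:(0,2)->(1,2) | p1:(4,5)->(4,4) | p2:(2,3)->(3,3)
Step 2: p0:(1,2)->(2,2) | p1:(4,4)->(4,3) | p2:(3,3)->(4,3)
Step 3: p0:(2,2)->(3,2) | p1:(4,3)->(4,2)->EXIT | p2:(4,3)->(4,2)->EXIT
Step 4: p0:(3,2)->(4,2)->EXIT | p1:escaped | p2:escaped
Exit steps: [4, 3, 3]
First to escape: p1 at step 3

Answer: 1 3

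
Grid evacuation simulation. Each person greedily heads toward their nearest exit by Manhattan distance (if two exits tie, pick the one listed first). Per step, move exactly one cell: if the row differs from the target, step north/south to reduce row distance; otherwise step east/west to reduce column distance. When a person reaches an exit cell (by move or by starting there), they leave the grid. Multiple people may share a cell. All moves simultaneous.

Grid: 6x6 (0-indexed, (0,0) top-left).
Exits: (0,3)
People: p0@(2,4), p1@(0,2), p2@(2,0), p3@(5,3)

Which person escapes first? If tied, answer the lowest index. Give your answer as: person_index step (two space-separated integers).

Answer: 1 1

Derivation:
Step 1: p0:(2,4)->(1,4) | p1:(0,2)->(0,3)->EXIT | p2:(2,0)->(1,0) | p3:(5,3)->(4,3)
Step 2: p0:(1,4)->(0,4) | p1:escaped | p2:(1,0)->(0,0) | p3:(4,3)->(3,3)
Step 3: p0:(0,4)->(0,3)->EXIT | p1:escaped | p2:(0,0)->(0,1) | p3:(3,3)->(2,3)
Step 4: p0:escaped | p1:escaped | p2:(0,1)->(0,2) | p3:(2,3)->(1,3)
Step 5: p0:escaped | p1:escaped | p2:(0,2)->(0,3)->EXIT | p3:(1,3)->(0,3)->EXIT
Exit steps: [3, 1, 5, 5]
First to escape: p1 at step 1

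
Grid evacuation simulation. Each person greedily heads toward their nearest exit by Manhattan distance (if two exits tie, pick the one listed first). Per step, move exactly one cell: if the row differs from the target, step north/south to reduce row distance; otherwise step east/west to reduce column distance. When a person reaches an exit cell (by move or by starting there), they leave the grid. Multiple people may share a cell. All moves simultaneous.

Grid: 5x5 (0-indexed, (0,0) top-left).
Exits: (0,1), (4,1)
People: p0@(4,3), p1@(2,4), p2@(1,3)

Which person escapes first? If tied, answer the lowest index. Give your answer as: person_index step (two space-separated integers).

Answer: 0 2

Derivation:
Step 1: p0:(4,3)->(4,2) | p1:(2,4)->(1,4) | p2:(1,3)->(0,3)
Step 2: p0:(4,2)->(4,1)->EXIT | p1:(1,4)->(0,4) | p2:(0,3)->(0,2)
Step 3: p0:escaped | p1:(0,4)->(0,3) | p2:(0,2)->(0,1)->EXIT
Step 4: p0:escaped | p1:(0,3)->(0,2) | p2:escaped
Step 5: p0:escaped | p1:(0,2)->(0,1)->EXIT | p2:escaped
Exit steps: [2, 5, 3]
First to escape: p0 at step 2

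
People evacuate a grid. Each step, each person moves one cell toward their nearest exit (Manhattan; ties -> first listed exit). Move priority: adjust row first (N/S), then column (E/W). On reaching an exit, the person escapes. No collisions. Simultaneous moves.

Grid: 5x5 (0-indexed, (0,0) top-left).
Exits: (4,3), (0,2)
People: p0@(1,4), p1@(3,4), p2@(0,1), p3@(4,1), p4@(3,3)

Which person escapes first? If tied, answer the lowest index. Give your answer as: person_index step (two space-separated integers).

Step 1: p0:(1,4)->(0,4) | p1:(3,4)->(4,4) | p2:(0,1)->(0,2)->EXIT | p3:(4,1)->(4,2) | p4:(3,3)->(4,3)->EXIT
Step 2: p0:(0,4)->(0,3) | p1:(4,4)->(4,3)->EXIT | p2:escaped | p3:(4,2)->(4,3)->EXIT | p4:escaped
Step 3: p0:(0,3)->(0,2)->EXIT | p1:escaped | p2:escaped | p3:escaped | p4:escaped
Exit steps: [3, 2, 1, 2, 1]
First to escape: p2 at step 1

Answer: 2 1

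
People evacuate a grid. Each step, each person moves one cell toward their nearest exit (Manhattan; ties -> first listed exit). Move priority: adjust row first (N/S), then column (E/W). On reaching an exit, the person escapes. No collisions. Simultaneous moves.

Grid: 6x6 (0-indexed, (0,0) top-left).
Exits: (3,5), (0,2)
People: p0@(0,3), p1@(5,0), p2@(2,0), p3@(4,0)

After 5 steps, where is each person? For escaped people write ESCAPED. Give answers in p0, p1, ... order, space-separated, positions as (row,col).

Step 1: p0:(0,3)->(0,2)->EXIT | p1:(5,0)->(4,0) | p2:(2,0)->(1,0) | p3:(4,0)->(3,0)
Step 2: p0:escaped | p1:(4,0)->(3,0) | p2:(1,0)->(0,0) | p3:(3,0)->(3,1)
Step 3: p0:escaped | p1:(3,0)->(3,1) | p2:(0,0)->(0,1) | p3:(3,1)->(3,2)
Step 4: p0:escaped | p1:(3,1)->(3,2) | p2:(0,1)->(0,2)->EXIT | p3:(3,2)->(3,3)
Step 5: p0:escaped | p1:(3,2)->(3,3) | p2:escaped | p3:(3,3)->(3,4)

ESCAPED (3,3) ESCAPED (3,4)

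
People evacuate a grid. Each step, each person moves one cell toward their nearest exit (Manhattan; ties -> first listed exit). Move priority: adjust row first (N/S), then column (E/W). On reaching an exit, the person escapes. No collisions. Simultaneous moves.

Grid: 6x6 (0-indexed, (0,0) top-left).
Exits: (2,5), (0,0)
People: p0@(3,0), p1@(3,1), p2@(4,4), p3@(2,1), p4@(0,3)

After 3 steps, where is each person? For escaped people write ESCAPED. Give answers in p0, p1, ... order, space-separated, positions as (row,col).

Step 1: p0:(3,0)->(2,0) | p1:(3,1)->(2,1) | p2:(4,4)->(3,4) | p3:(2,1)->(1,1) | p4:(0,3)->(0,2)
Step 2: p0:(2,0)->(1,0) | p1:(2,1)->(1,1) | p2:(3,4)->(2,4) | p3:(1,1)->(0,1) | p4:(0,2)->(0,1)
Step 3: p0:(1,0)->(0,0)->EXIT | p1:(1,1)->(0,1) | p2:(2,4)->(2,5)->EXIT | p3:(0,1)->(0,0)->EXIT | p4:(0,1)->(0,0)->EXIT

ESCAPED (0,1) ESCAPED ESCAPED ESCAPED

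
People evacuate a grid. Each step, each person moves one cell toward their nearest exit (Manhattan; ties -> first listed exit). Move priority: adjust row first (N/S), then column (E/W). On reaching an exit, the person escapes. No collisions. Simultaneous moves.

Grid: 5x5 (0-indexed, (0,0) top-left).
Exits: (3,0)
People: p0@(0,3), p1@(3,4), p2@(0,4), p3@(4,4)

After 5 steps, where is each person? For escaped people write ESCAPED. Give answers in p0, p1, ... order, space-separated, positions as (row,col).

Step 1: p0:(0,3)->(1,3) | p1:(3,4)->(3,3) | p2:(0,4)->(1,4) | p3:(4,4)->(3,4)
Step 2: p0:(1,3)->(2,3) | p1:(3,3)->(3,2) | p2:(1,4)->(2,4) | p3:(3,4)->(3,3)
Step 3: p0:(2,3)->(3,3) | p1:(3,2)->(3,1) | p2:(2,4)->(3,4) | p3:(3,3)->(3,2)
Step 4: p0:(3,3)->(3,2) | p1:(3,1)->(3,0)->EXIT | p2:(3,4)->(3,3) | p3:(3,2)->(3,1)
Step 5: p0:(3,2)->(3,1) | p1:escaped | p2:(3,3)->(3,2) | p3:(3,1)->(3,0)->EXIT

(3,1) ESCAPED (3,2) ESCAPED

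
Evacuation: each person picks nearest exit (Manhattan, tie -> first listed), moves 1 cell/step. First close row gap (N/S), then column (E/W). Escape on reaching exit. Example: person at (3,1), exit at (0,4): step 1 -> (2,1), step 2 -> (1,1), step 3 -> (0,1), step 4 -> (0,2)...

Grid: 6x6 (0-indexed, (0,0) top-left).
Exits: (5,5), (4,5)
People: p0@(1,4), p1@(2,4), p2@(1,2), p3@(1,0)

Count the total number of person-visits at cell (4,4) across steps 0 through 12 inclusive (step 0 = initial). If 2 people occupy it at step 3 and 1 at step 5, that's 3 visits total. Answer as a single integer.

Step 0: p0@(1,4) p1@(2,4) p2@(1,2) p3@(1,0) -> at (4,4): 0 [-], cum=0
Step 1: p0@(2,4) p1@(3,4) p2@(2,2) p3@(2,0) -> at (4,4): 0 [-], cum=0
Step 2: p0@(3,4) p1@(4,4) p2@(3,2) p3@(3,0) -> at (4,4): 1 [p1], cum=1
Step 3: p0@(4,4) p1@ESC p2@(4,2) p3@(4,0) -> at (4,4): 1 [p0], cum=2
Step 4: p0@ESC p1@ESC p2@(4,3) p3@(4,1) -> at (4,4): 0 [-], cum=2
Step 5: p0@ESC p1@ESC p2@(4,4) p3@(4,2) -> at (4,4): 1 [p2], cum=3
Step 6: p0@ESC p1@ESC p2@ESC p3@(4,3) -> at (4,4): 0 [-], cum=3
Step 7: p0@ESC p1@ESC p2@ESC p3@(4,4) -> at (4,4): 1 [p3], cum=4
Step 8: p0@ESC p1@ESC p2@ESC p3@ESC -> at (4,4): 0 [-], cum=4
Total visits = 4

Answer: 4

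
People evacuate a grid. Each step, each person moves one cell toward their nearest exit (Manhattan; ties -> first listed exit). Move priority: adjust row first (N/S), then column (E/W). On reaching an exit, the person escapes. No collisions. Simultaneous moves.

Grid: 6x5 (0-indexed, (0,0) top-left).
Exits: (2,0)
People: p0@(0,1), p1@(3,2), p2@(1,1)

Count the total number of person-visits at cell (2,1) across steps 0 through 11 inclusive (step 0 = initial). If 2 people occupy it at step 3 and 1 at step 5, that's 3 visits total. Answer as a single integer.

Step 0: p0@(0,1) p1@(3,2) p2@(1,1) -> at (2,1): 0 [-], cum=0
Step 1: p0@(1,1) p1@(2,2) p2@(2,1) -> at (2,1): 1 [p2], cum=1
Step 2: p0@(2,1) p1@(2,1) p2@ESC -> at (2,1): 2 [p0,p1], cum=3
Step 3: p0@ESC p1@ESC p2@ESC -> at (2,1): 0 [-], cum=3
Total visits = 3

Answer: 3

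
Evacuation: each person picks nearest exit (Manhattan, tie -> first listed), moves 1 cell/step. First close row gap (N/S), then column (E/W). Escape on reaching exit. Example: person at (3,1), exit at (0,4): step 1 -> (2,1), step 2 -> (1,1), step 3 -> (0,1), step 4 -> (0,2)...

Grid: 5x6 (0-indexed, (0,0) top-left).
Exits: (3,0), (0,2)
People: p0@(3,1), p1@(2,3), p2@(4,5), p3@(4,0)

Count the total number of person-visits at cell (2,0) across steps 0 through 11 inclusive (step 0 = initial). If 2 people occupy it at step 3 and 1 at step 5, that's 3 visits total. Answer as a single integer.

Answer: 0

Derivation:
Step 0: p0@(3,1) p1@(2,3) p2@(4,5) p3@(4,0) -> at (2,0): 0 [-], cum=0
Step 1: p0@ESC p1@(1,3) p2@(3,5) p3@ESC -> at (2,0): 0 [-], cum=0
Step 2: p0@ESC p1@(0,3) p2@(3,4) p3@ESC -> at (2,0): 0 [-], cum=0
Step 3: p0@ESC p1@ESC p2@(3,3) p3@ESC -> at (2,0): 0 [-], cum=0
Step 4: p0@ESC p1@ESC p2@(3,2) p3@ESC -> at (2,0): 0 [-], cum=0
Step 5: p0@ESC p1@ESC p2@(3,1) p3@ESC -> at (2,0): 0 [-], cum=0
Step 6: p0@ESC p1@ESC p2@ESC p3@ESC -> at (2,0): 0 [-], cum=0
Total visits = 0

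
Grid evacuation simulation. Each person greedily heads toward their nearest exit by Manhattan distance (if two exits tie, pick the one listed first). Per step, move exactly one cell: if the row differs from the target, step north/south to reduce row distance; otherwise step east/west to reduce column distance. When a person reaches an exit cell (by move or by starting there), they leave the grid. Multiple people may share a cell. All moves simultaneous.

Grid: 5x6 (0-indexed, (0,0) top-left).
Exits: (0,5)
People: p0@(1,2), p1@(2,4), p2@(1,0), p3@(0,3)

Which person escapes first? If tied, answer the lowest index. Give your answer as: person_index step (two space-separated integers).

Step 1: p0:(1,2)->(0,2) | p1:(2,4)->(1,4) | p2:(1,0)->(0,0) | p3:(0,3)->(0,4)
Step 2: p0:(0,2)->(0,3) | p1:(1,4)->(0,4) | p2:(0,0)->(0,1) | p3:(0,4)->(0,5)->EXIT
Step 3: p0:(0,3)->(0,4) | p1:(0,4)->(0,5)->EXIT | p2:(0,1)->(0,2) | p3:escaped
Step 4: p0:(0,4)->(0,5)->EXIT | p1:escaped | p2:(0,2)->(0,3) | p3:escaped
Step 5: p0:escaped | p1:escaped | p2:(0,3)->(0,4) | p3:escaped
Step 6: p0:escaped | p1:escaped | p2:(0,4)->(0,5)->EXIT | p3:escaped
Exit steps: [4, 3, 6, 2]
First to escape: p3 at step 2

Answer: 3 2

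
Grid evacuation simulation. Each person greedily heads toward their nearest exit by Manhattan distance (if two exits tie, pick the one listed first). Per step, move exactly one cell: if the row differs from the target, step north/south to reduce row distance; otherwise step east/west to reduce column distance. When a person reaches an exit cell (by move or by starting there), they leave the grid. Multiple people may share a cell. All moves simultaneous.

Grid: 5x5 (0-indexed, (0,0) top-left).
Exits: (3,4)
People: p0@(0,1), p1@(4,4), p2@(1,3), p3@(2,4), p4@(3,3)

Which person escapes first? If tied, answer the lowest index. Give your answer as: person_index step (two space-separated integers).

Answer: 1 1

Derivation:
Step 1: p0:(0,1)->(1,1) | p1:(4,4)->(3,4)->EXIT | p2:(1,3)->(2,3) | p3:(2,4)->(3,4)->EXIT | p4:(3,3)->(3,4)->EXIT
Step 2: p0:(1,1)->(2,1) | p1:escaped | p2:(2,3)->(3,3) | p3:escaped | p4:escaped
Step 3: p0:(2,1)->(3,1) | p1:escaped | p2:(3,3)->(3,4)->EXIT | p3:escaped | p4:escaped
Step 4: p0:(3,1)->(3,2) | p1:escaped | p2:escaped | p3:escaped | p4:escaped
Step 5: p0:(3,2)->(3,3) | p1:escaped | p2:escaped | p3:escaped | p4:escaped
Step 6: p0:(3,3)->(3,4)->EXIT | p1:escaped | p2:escaped | p3:escaped | p4:escaped
Exit steps: [6, 1, 3, 1, 1]
First to escape: p1 at step 1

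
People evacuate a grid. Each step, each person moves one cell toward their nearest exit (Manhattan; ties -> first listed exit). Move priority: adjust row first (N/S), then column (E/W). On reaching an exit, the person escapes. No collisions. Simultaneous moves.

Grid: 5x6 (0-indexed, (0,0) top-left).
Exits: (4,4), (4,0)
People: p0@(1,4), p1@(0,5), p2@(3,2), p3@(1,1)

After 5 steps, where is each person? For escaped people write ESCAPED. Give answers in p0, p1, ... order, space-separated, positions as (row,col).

Step 1: p0:(1,4)->(2,4) | p1:(0,5)->(1,5) | p2:(3,2)->(4,2) | p3:(1,1)->(2,1)
Step 2: p0:(2,4)->(3,4) | p1:(1,5)->(2,5) | p2:(4,2)->(4,3) | p3:(2,1)->(3,1)
Step 3: p0:(3,4)->(4,4)->EXIT | p1:(2,5)->(3,5) | p2:(4,3)->(4,4)->EXIT | p3:(3,1)->(4,1)
Step 4: p0:escaped | p1:(3,5)->(4,5) | p2:escaped | p3:(4,1)->(4,0)->EXIT
Step 5: p0:escaped | p1:(4,5)->(4,4)->EXIT | p2:escaped | p3:escaped

ESCAPED ESCAPED ESCAPED ESCAPED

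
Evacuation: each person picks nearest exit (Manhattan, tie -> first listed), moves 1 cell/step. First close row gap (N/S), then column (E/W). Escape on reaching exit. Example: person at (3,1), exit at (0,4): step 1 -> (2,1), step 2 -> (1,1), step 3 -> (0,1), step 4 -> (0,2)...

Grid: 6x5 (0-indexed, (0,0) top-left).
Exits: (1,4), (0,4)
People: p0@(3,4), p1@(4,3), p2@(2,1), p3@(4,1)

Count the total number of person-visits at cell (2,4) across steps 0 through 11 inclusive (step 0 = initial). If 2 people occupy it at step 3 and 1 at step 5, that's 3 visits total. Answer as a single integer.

Answer: 1

Derivation:
Step 0: p0@(3,4) p1@(4,3) p2@(2,1) p3@(4,1) -> at (2,4): 0 [-], cum=0
Step 1: p0@(2,4) p1@(3,3) p2@(1,1) p3@(3,1) -> at (2,4): 1 [p0], cum=1
Step 2: p0@ESC p1@(2,3) p2@(1,2) p3@(2,1) -> at (2,4): 0 [-], cum=1
Step 3: p0@ESC p1@(1,3) p2@(1,3) p3@(1,1) -> at (2,4): 0 [-], cum=1
Step 4: p0@ESC p1@ESC p2@ESC p3@(1,2) -> at (2,4): 0 [-], cum=1
Step 5: p0@ESC p1@ESC p2@ESC p3@(1,3) -> at (2,4): 0 [-], cum=1
Step 6: p0@ESC p1@ESC p2@ESC p3@ESC -> at (2,4): 0 [-], cum=1
Total visits = 1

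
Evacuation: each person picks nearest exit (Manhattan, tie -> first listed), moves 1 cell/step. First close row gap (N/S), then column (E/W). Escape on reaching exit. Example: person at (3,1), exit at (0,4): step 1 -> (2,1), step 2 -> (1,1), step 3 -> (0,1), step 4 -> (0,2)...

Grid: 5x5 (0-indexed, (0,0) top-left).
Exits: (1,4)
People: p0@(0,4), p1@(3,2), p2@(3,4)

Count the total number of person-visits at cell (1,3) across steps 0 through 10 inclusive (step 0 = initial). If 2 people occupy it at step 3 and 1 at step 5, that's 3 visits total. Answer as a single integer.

Answer: 1

Derivation:
Step 0: p0@(0,4) p1@(3,2) p2@(3,4) -> at (1,3): 0 [-], cum=0
Step 1: p0@ESC p1@(2,2) p2@(2,4) -> at (1,3): 0 [-], cum=0
Step 2: p0@ESC p1@(1,2) p2@ESC -> at (1,3): 0 [-], cum=0
Step 3: p0@ESC p1@(1,3) p2@ESC -> at (1,3): 1 [p1], cum=1
Step 4: p0@ESC p1@ESC p2@ESC -> at (1,3): 0 [-], cum=1
Total visits = 1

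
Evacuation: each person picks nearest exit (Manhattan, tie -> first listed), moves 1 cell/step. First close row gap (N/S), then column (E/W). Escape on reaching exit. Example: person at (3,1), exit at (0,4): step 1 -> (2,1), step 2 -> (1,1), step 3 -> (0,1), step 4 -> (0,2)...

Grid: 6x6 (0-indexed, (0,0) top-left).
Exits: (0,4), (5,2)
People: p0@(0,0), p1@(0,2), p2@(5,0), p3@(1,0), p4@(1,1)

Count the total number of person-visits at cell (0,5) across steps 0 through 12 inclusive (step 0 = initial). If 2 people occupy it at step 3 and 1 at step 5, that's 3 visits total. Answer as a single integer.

Answer: 0

Derivation:
Step 0: p0@(0,0) p1@(0,2) p2@(5,0) p3@(1,0) p4@(1,1) -> at (0,5): 0 [-], cum=0
Step 1: p0@(0,1) p1@(0,3) p2@(5,1) p3@(0,0) p4@(0,1) -> at (0,5): 0 [-], cum=0
Step 2: p0@(0,2) p1@ESC p2@ESC p3@(0,1) p4@(0,2) -> at (0,5): 0 [-], cum=0
Step 3: p0@(0,3) p1@ESC p2@ESC p3@(0,2) p4@(0,3) -> at (0,5): 0 [-], cum=0
Step 4: p0@ESC p1@ESC p2@ESC p3@(0,3) p4@ESC -> at (0,5): 0 [-], cum=0
Step 5: p0@ESC p1@ESC p2@ESC p3@ESC p4@ESC -> at (0,5): 0 [-], cum=0
Total visits = 0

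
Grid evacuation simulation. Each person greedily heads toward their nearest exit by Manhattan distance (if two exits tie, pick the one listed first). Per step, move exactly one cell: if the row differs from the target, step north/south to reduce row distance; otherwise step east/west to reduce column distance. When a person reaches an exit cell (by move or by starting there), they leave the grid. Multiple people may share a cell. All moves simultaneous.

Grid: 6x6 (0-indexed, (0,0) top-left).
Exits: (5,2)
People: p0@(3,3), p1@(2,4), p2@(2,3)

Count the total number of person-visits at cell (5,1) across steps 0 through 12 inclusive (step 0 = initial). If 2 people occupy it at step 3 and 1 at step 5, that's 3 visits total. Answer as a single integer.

Step 0: p0@(3,3) p1@(2,4) p2@(2,3) -> at (5,1): 0 [-], cum=0
Step 1: p0@(4,3) p1@(3,4) p2@(3,3) -> at (5,1): 0 [-], cum=0
Step 2: p0@(5,3) p1@(4,4) p2@(4,3) -> at (5,1): 0 [-], cum=0
Step 3: p0@ESC p1@(5,4) p2@(5,3) -> at (5,1): 0 [-], cum=0
Step 4: p0@ESC p1@(5,3) p2@ESC -> at (5,1): 0 [-], cum=0
Step 5: p0@ESC p1@ESC p2@ESC -> at (5,1): 0 [-], cum=0
Total visits = 0

Answer: 0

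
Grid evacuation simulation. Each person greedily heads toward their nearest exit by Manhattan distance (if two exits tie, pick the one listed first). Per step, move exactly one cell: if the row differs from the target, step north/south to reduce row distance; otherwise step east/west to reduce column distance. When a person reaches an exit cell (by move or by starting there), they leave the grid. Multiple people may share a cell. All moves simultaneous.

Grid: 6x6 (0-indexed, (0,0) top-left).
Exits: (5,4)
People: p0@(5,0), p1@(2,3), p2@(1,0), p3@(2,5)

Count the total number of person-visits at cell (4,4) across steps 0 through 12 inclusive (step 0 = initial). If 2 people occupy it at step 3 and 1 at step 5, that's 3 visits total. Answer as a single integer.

Answer: 0

Derivation:
Step 0: p0@(5,0) p1@(2,3) p2@(1,0) p3@(2,5) -> at (4,4): 0 [-], cum=0
Step 1: p0@(5,1) p1@(3,3) p2@(2,0) p3@(3,5) -> at (4,4): 0 [-], cum=0
Step 2: p0@(5,2) p1@(4,3) p2@(3,0) p3@(4,5) -> at (4,4): 0 [-], cum=0
Step 3: p0@(5,3) p1@(5,3) p2@(4,0) p3@(5,5) -> at (4,4): 0 [-], cum=0
Step 4: p0@ESC p1@ESC p2@(5,0) p3@ESC -> at (4,4): 0 [-], cum=0
Step 5: p0@ESC p1@ESC p2@(5,1) p3@ESC -> at (4,4): 0 [-], cum=0
Step 6: p0@ESC p1@ESC p2@(5,2) p3@ESC -> at (4,4): 0 [-], cum=0
Step 7: p0@ESC p1@ESC p2@(5,3) p3@ESC -> at (4,4): 0 [-], cum=0
Step 8: p0@ESC p1@ESC p2@ESC p3@ESC -> at (4,4): 0 [-], cum=0
Total visits = 0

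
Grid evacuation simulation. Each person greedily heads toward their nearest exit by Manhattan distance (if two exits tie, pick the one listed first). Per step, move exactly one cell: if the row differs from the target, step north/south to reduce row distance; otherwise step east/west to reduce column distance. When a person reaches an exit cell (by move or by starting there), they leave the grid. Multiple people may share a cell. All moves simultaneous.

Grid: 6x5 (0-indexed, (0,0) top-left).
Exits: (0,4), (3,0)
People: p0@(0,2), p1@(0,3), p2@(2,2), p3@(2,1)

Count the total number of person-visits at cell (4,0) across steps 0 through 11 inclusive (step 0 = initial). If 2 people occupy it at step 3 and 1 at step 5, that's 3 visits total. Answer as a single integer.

Step 0: p0@(0,2) p1@(0,3) p2@(2,2) p3@(2,1) -> at (4,0): 0 [-], cum=0
Step 1: p0@(0,3) p1@ESC p2@(3,2) p3@(3,1) -> at (4,0): 0 [-], cum=0
Step 2: p0@ESC p1@ESC p2@(3,1) p3@ESC -> at (4,0): 0 [-], cum=0
Step 3: p0@ESC p1@ESC p2@ESC p3@ESC -> at (4,0): 0 [-], cum=0
Total visits = 0

Answer: 0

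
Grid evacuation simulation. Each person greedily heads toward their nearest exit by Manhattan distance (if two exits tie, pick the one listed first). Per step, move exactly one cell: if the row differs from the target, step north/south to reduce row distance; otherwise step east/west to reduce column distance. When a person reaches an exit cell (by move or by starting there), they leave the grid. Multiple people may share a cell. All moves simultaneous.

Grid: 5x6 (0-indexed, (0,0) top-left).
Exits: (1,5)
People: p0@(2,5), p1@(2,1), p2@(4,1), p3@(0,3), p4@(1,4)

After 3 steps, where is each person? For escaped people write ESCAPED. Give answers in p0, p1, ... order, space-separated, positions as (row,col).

Step 1: p0:(2,5)->(1,5)->EXIT | p1:(2,1)->(1,1) | p2:(4,1)->(3,1) | p3:(0,3)->(1,3) | p4:(1,4)->(1,5)->EXIT
Step 2: p0:escaped | p1:(1,1)->(1,2) | p2:(3,1)->(2,1) | p3:(1,3)->(1,4) | p4:escaped
Step 3: p0:escaped | p1:(1,2)->(1,3) | p2:(2,1)->(1,1) | p3:(1,4)->(1,5)->EXIT | p4:escaped

ESCAPED (1,3) (1,1) ESCAPED ESCAPED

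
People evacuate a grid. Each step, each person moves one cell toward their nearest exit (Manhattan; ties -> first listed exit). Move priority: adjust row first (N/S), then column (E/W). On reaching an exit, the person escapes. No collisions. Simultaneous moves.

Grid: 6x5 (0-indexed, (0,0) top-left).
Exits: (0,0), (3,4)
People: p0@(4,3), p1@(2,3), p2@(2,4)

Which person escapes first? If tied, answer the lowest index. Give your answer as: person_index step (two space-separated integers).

Step 1: p0:(4,3)->(3,3) | p1:(2,3)->(3,3) | p2:(2,4)->(3,4)->EXIT
Step 2: p0:(3,3)->(3,4)->EXIT | p1:(3,3)->(3,4)->EXIT | p2:escaped
Exit steps: [2, 2, 1]
First to escape: p2 at step 1

Answer: 2 1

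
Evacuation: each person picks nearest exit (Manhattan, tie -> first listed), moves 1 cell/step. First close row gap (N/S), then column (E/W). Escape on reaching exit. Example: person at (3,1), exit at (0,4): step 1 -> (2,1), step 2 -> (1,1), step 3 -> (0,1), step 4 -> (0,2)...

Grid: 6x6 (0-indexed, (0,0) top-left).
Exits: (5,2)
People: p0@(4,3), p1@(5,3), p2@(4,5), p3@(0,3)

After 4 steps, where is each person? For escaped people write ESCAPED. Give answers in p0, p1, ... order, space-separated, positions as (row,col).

Step 1: p0:(4,3)->(5,3) | p1:(5,3)->(5,2)->EXIT | p2:(4,5)->(5,5) | p3:(0,3)->(1,3)
Step 2: p0:(5,3)->(5,2)->EXIT | p1:escaped | p2:(5,5)->(5,4) | p3:(1,3)->(2,3)
Step 3: p0:escaped | p1:escaped | p2:(5,4)->(5,3) | p3:(2,3)->(3,3)
Step 4: p0:escaped | p1:escaped | p2:(5,3)->(5,2)->EXIT | p3:(3,3)->(4,3)

ESCAPED ESCAPED ESCAPED (4,3)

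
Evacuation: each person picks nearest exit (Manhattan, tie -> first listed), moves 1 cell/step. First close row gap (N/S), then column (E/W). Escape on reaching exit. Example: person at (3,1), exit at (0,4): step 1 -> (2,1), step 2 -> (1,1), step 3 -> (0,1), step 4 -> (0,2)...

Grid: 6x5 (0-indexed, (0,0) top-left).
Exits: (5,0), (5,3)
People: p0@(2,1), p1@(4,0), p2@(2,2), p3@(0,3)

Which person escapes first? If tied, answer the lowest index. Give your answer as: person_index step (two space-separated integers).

Step 1: p0:(2,1)->(3,1) | p1:(4,0)->(5,0)->EXIT | p2:(2,2)->(3,2) | p3:(0,3)->(1,3)
Step 2: p0:(3,1)->(4,1) | p1:escaped | p2:(3,2)->(4,2) | p3:(1,3)->(2,3)
Step 3: p0:(4,1)->(5,1) | p1:escaped | p2:(4,2)->(5,2) | p3:(2,3)->(3,3)
Step 4: p0:(5,1)->(5,0)->EXIT | p1:escaped | p2:(5,2)->(5,3)->EXIT | p3:(3,3)->(4,3)
Step 5: p0:escaped | p1:escaped | p2:escaped | p3:(4,3)->(5,3)->EXIT
Exit steps: [4, 1, 4, 5]
First to escape: p1 at step 1

Answer: 1 1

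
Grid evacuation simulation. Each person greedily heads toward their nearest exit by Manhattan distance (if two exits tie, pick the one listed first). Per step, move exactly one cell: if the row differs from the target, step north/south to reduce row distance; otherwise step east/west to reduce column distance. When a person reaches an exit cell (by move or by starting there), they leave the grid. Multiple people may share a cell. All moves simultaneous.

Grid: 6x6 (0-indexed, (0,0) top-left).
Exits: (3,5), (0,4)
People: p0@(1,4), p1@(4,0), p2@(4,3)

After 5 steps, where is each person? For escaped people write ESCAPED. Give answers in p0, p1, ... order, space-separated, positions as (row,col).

Step 1: p0:(1,4)->(0,4)->EXIT | p1:(4,0)->(3,0) | p2:(4,3)->(3,3)
Step 2: p0:escaped | p1:(3,0)->(3,1) | p2:(3,3)->(3,4)
Step 3: p0:escaped | p1:(3,1)->(3,2) | p2:(3,4)->(3,5)->EXIT
Step 4: p0:escaped | p1:(3,2)->(3,3) | p2:escaped
Step 5: p0:escaped | p1:(3,3)->(3,4) | p2:escaped

ESCAPED (3,4) ESCAPED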